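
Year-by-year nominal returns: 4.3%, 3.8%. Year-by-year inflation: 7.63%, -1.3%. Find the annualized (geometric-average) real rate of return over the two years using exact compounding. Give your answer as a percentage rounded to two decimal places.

0.95%

Nominal growth factor = 1.0430 × 1.0380 = 1.08263400
Price-level growth factor = 1.0763 × 0.9870 = 1.06230810
Real growth factor = 1.08263400 / 1.06230810 = 1.01913371
Annualized real rate = 1.01913371^(1/2) − 1 = 0.9522% → 0.95%.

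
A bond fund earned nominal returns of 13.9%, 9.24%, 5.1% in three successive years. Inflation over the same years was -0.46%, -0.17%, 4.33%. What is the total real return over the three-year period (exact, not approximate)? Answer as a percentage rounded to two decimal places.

Compound the nominal returns: 1.1390 × 1.0924 × 1.0510 = 1.307700.
Compound inflation: 0.9954 × 0.9983 × 1.0433 = 1.036735.
Deflate: 1.307700 / 1.036735 = 1.261363.
Total real return = 1.261363 − 1 → 26.14%.

26.14%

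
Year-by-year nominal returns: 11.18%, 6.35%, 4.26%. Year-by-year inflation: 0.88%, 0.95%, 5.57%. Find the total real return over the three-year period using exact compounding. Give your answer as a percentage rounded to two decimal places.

14.66%

Nominal growth factor = 1.1118 × 1.0635 × 1.0426 = 1.232770
Price-level growth factor = 1.0088 × 1.0095 × 1.0557 = 1.075108
Real growth factor = 1.232770 / 1.075108 = 1.146648
Total real return = 1.146648 − 1 → 14.66%.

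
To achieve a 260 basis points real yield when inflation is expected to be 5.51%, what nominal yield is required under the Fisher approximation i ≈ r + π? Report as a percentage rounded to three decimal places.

8.110%

i ≈ r + π = 2.6% + 5.51% = 8.110%.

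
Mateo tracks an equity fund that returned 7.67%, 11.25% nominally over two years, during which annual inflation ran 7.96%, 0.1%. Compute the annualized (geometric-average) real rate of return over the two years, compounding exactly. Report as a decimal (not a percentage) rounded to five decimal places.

0.05281

Compound the nominal returns: 1.0767 × 1.1125 = 1.19782875.
Compound inflation: 1.0796 × 1.0010 = 1.08067960.
Deflate: 1.19782875 / 1.08067960 = 1.10840322.
Annualized real rate = 1.10840322^(1/2) − 1 = 5.2807% → 0.05281.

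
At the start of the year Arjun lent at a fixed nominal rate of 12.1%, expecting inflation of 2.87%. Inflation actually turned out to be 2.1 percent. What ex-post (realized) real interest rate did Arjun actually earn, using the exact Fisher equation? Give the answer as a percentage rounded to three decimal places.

Ex-post: (1 + 0.1210)/(1 + 0.0210) − 1 = 9.7943%
So the realized real rate is 9.794%.

9.794%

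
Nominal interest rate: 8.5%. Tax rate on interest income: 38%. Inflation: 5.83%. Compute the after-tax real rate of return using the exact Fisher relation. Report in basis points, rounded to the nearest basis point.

After-tax nominal return = 8.5% × (1 − 0.38) = 5.2700%.
1 + r = 1.05270 / 1.05830 = 0.994708
After-tax real rate = 0.994708 − 1 → -53 basis points.

-53 basis points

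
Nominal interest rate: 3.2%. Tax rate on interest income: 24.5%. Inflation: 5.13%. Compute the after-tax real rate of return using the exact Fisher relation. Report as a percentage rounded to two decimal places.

-2.58%

After-tax nominal return = 3.2% × (1 − 0.245) = 2.4160%.
1 + r = 1.02416 / 1.05130 = 0.974184
After-tax real rate = 0.974184 − 1 → -2.58%.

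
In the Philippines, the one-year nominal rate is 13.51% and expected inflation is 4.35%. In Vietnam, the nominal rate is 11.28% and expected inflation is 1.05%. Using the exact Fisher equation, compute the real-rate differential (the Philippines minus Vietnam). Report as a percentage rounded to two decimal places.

The Philippines: (1 + 0.1351)/(1 + 0.0435) − 1 = 8.7782%
Vietnam: (1 + 0.1128)/(1 + 0.0105) − 1 = 10.1237%
Differential = 8.7782% − 10.1237% = -1.3456% → -1.35%.

-1.35%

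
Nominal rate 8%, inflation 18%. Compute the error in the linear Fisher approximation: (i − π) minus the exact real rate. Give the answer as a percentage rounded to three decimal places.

-1.525%

Approximate: r ≈ 8.000% − 18.000% = -10.0000%
Exact: (1 + 0.0800)/(1 + 0.1800) − 1 = -8.4746%
Error = -10.0000% − (-8.4746%) = -1.5254% → -1.525%.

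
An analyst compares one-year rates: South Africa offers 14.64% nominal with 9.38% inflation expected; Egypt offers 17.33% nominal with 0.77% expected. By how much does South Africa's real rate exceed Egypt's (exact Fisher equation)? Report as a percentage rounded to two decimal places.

-11.62%

South Africa: (1 + 0.1464)/(1 + 0.0938) − 1 = 4.8089%
Egypt: (1 + 0.1733)/(1 + 0.0077) − 1 = 16.4335%
Differential = 4.8089% − 16.4335% = -11.6245% → -11.62%.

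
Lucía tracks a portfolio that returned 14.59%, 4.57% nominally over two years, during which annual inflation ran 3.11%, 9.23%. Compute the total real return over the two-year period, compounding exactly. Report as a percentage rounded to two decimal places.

6.39%

Nominal growth factor = 1.1459 × 1.0457 = 1.198268
Price-level growth factor = 1.0311 × 1.0923 = 1.126271
Real growth factor = 1.198268 / 1.126271 = 1.063925
Total real return = 1.063925 − 1 → 6.39%.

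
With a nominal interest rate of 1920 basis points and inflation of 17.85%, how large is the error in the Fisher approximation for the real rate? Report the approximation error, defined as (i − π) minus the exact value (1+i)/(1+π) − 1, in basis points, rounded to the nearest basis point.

Approximate: r ≈ 19.200% − 17.850% = 1.3500%
Exact: (1 + 0.1920)/(1 + 0.1785) − 1 = 1.1455%
Error = 1.3500% − 1.1455% = 0.2045% → 20 basis points.

20 basis points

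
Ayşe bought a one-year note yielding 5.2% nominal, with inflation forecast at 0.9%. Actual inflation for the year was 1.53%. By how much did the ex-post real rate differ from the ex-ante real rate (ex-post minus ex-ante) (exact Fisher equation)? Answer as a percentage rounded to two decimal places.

-0.65%

Ex-ante: (1 + 0.0520)/(1 + 0.0090) − 1 = 4.2616%
Ex-post: (1 + 0.0520)/(1 + 0.0153) − 1 = 3.6147%
Difference (ex-post − ex-ante) = -0.6470% → -0.65%.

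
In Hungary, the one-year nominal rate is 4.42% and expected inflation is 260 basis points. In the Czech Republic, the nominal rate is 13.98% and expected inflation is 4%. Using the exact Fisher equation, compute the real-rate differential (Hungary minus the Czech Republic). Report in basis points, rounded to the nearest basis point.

-782 basis points

Hungary: (1 + 0.0442)/(1 + 0.0260) − 1 = 1.7739%
The Czech Republic: (1 + 0.1398)/(1 + 0.0400) − 1 = 9.5962%
Differential = 1.7739% − 9.5962% = -7.8223% → -782 basis points.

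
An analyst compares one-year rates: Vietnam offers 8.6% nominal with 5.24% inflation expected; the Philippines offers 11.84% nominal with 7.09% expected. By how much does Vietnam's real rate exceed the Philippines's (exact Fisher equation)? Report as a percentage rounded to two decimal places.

-1.24%

Vietnam: (1 + 0.0860)/(1 + 0.0524) − 1 = 3.1927%
The Philippines: (1 + 0.1184)/(1 + 0.0709) − 1 = 4.4355%
Differential = 3.1927% − 4.4355% = -1.2428% → -1.24%.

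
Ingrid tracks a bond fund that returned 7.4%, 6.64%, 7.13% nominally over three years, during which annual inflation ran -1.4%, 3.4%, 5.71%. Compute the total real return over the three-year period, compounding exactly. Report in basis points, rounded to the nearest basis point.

Compound the nominal returns: 1.0740 × 1.0664 × 1.0713 = 1.226974.
Compound inflation: 0.9860 × 1.0340 × 1.0571 = 1.077739.
Deflate: 1.226974 / 1.077739 = 1.138471.
Total real return = 1.138471 − 1 → 1385 basis points.

1385 basis points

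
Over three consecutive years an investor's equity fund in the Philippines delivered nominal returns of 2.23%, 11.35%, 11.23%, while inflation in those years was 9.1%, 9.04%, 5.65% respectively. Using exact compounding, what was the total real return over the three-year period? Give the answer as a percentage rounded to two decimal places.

0.74%

Nominal growth factor = 1.0223 × 1.1135 × 1.1123 = 1.266166
Price-level growth factor = 1.0910 × 1.0904 × 1.0565 = 1.256840
Real growth factor = 1.266166 / 1.256840 = 1.007420
Total real return = 1.007420 − 1 → 0.74%.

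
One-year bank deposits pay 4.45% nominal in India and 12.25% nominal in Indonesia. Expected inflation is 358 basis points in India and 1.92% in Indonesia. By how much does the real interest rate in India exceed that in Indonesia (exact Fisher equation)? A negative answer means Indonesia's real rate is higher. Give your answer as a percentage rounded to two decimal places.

India: (1 + 0.0445)/(1 + 0.0358) − 1 = 0.8399%
Indonesia: (1 + 0.1225)/(1 + 0.0192) − 1 = 10.1354%
Differential = 0.8399% − 10.1354% = -9.2955% → -9.30%.

-9.30%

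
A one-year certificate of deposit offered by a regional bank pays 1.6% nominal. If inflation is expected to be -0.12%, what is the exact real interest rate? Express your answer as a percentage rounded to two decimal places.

1.72%

By the Fisher relation, 1 + r = (1 + i)/(1 + π).
1 + r = 1.01600 / 0.99880 = 1.017221
r = 1.017221 − 1 = 1.7221%, i.e. 1.72%.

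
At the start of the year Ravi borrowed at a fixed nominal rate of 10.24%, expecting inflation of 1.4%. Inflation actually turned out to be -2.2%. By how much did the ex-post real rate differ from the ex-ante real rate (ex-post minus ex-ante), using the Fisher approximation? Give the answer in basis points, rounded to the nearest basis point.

360 basis points

Ex-ante: 10.24% − 1.4% = 8.840%
Ex-post: 10.24% − (-2.2%) = 12.440%
Difference (ex-post − ex-ante) = 3.6000% → 360 basis points.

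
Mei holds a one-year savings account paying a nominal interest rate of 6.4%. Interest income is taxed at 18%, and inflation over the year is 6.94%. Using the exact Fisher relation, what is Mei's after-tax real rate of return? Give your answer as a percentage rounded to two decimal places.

-1.58%

After-tax nominal return = 6.4% × (1 − 0.18) = 5.2480%.
1 + r = 1.05248 / 1.06940 = 0.984178
After-tax real rate = 0.984178 − 1 → -1.58%.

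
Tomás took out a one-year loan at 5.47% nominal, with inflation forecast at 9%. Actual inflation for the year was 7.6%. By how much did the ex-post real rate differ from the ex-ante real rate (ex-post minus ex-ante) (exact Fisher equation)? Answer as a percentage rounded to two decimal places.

Ex-ante: (1 + 0.0547)/(1 + 0.0900) − 1 = -3.2385%
Ex-post: (1 + 0.0547)/(1 + 0.0760) − 1 = -1.9796%
Difference (ex-post − ex-ante) = 1.2590% → 1.26%.

1.26%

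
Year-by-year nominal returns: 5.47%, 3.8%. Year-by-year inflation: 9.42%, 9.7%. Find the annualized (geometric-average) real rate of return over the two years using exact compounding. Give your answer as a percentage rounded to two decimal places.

-4.50%

Nominal growth factor = 1.0547 × 1.0380 = 1.09477860
Price-level growth factor = 1.0942 × 1.0970 = 1.20033740
Real growth factor = 1.09477860 / 1.20033740 = 0.91205906
Annualized real rate = 0.91205906^(1/2) − 1 = -4.4982% → -4.50%.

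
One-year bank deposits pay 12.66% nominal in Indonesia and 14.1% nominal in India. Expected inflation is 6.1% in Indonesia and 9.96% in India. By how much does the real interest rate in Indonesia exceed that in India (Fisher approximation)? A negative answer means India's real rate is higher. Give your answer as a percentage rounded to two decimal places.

Indonesia: 12.66% − 6.1% = 6.560%
India: 14.1% − 9.96% = 4.140%
Differential = 2.420% → 2.42%.

2.42%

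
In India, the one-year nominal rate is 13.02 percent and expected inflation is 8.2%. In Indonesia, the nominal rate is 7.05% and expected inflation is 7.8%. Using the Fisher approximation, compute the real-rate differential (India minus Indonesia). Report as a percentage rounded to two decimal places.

5.57%

India: 13.02% − 8.2% = 4.820%
Indonesia: 7.05% − 7.8% = -0.750%
Differential = 5.570% → 5.57%.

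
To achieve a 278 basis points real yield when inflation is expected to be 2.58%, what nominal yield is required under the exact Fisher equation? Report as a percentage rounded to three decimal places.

(1 + i) = (1 + r)(1 + π) = 1.02780 × 1.02580 = 1.05431724
i = 1.05431724 − 1, so the required nominal rate is 5.432%.

5.432%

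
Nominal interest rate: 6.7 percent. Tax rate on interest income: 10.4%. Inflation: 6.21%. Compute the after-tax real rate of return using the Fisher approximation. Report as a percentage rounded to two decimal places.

-0.21%

After-tax nominal return = 6.7% × (1 − 0.104) = 6.0032%.
r ≈ 6.0032% − 6.21% → -0.21%.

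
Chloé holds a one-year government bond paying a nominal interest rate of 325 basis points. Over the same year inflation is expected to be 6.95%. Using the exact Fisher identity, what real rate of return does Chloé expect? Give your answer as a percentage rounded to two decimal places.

-3.46%

By the Fisher identity, 1 + r = (1 + i)/(1 + π).
1 + r = 1.03250 / 1.06950 = 0.965404
r = 0.965404 − 1 = -3.4596%, i.e. -3.46%.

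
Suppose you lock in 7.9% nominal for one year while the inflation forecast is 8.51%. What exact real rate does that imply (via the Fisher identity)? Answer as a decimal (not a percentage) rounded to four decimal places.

-0.0056

By the Fisher identity, 1 + r = (1 + i)/(1 + π).
1 + r = 1.07900 / 1.08510 = 0.994378
r = 0.994378 − 1 = -0.5622%, i.e. -0.0056.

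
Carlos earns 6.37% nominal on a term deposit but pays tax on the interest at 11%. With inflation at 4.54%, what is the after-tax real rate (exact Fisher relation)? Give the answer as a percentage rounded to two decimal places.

1.08%

After-tax nominal return = 6.37% × (1 − 0.11) = 5.6693%.
1 + r = 1.056693 / 1.04540 = 1.010803
After-tax real rate = 1.010803 − 1 → 1.08%.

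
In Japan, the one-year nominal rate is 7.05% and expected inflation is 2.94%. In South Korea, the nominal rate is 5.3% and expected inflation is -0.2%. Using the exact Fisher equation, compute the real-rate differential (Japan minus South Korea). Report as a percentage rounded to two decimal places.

-1.52%

Japan: (1 + 0.0705)/(1 + 0.0294) − 1 = 3.9926%
South Korea: (1 + 0.0530)/(1 − 0.0020) − 1 = 5.5110%
Differential = 3.9926% − 5.5110% = -1.5184% → -1.52%.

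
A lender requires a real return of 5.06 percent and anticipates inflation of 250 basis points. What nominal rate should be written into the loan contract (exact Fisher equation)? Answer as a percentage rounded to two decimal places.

(1 + i) = (1 + r)(1 + π) = 1.05060 × 1.02500 = 1.076865
i = 1.076865 − 1, so the required nominal rate is 7.69%.

7.69%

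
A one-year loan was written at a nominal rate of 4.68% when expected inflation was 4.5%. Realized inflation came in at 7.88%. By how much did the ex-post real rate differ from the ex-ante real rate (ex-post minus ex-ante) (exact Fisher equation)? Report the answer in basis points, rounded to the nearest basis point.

Ex-ante: (1 + 0.0468)/(1 + 0.0450) − 1 = 0.1722%
Ex-post: (1 + 0.0468)/(1 + 0.0788) − 1 = -2.9663%
Difference (ex-post − ex-ante) = -3.1385% → -314 basis points.

-314 basis points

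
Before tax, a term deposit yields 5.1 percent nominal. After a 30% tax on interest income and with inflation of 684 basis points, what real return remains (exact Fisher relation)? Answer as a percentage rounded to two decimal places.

-3.06%

After-tax nominal return = 5.1% × (1 − 0.3) = 3.5700%.
1 + r = 1.03570 / 1.06840 = 0.969393
After-tax real rate = 0.969393 − 1 → -3.06%.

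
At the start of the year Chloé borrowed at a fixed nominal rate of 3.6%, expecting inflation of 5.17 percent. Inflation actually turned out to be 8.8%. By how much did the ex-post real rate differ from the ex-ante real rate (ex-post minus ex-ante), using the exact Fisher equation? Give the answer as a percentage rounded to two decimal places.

Ex-ante: (1 + 0.0360)/(1 + 0.0517) − 1 = -1.4928%
Ex-post: (1 + 0.0360)/(1 + 0.0880) − 1 = -4.7794%
Difference (ex-post − ex-ante) = -3.2866% → -3.29%.

-3.29%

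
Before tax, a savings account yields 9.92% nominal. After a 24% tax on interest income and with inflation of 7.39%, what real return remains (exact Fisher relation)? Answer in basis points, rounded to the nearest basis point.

14 basis points

After-tax nominal return = 9.92% × (1 − 0.24) = 7.5392%.
1 + r = 1.075392 / 1.07390 = 1.001389
After-tax real rate = 1.001389 − 1 → 14 basis points.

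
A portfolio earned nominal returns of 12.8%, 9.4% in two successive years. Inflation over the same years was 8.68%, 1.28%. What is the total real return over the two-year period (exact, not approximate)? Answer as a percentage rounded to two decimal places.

Compound the nominal returns: 1.1280 × 1.0940 = 1.234032.
Compound inflation: 1.0868 × 1.0128 = 1.100711.
Deflate: 1.234032 / 1.100711 = 1.121123.
Total real return = 1.121123 − 1 → 12.11%.

12.11%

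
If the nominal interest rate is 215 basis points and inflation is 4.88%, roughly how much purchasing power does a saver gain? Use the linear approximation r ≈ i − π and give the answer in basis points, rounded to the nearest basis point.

r ≈ i − π = 2.15% − 4.88% = -273 basis points.

-273 basis points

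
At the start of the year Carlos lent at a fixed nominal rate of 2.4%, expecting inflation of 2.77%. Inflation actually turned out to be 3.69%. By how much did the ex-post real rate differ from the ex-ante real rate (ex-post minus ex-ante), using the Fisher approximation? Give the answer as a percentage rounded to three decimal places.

Ex-ante: 2.4% − 2.77% = -0.370%
Ex-post: 2.4% − 3.69% = -1.290%
Difference (ex-post − ex-ante) = -0.9200% → -0.920%.

-0.920%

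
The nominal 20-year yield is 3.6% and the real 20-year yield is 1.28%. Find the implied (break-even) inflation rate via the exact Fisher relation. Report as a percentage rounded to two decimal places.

2.29%

(1 + π) = (1 + i)/(1 + r) = 1.03600 / 1.01280 = 1.022907
Break-even inflation = 1.022907 − 1 → 2.29%.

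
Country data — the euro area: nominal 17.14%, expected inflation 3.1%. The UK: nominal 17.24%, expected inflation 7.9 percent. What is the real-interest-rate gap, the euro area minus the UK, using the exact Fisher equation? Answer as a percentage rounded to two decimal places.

4.96%

The euro area: (1 + 0.1714)/(1 + 0.0310) − 1 = 13.6178%
The UK: (1 + 0.1724)/(1 + 0.0790) − 1 = 8.6562%
Differential = 13.6178% − 8.6562% = 4.9617% → 4.96%.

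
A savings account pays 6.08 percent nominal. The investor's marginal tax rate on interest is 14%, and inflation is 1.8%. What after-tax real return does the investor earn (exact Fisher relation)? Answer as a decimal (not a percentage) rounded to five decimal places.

0.03368

After-tax nominal return = 6.08% × (1 − 0.14) = 5.2288%.
1 + r = 1.052288 / 1.01800 = 1.033682
After-tax real rate = 1.033682 − 1 → 0.03368.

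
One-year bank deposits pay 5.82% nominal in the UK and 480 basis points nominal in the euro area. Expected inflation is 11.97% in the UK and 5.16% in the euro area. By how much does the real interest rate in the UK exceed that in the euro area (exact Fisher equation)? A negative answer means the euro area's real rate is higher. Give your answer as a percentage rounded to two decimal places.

-5.15%

The UK: (1 + 0.0582)/(1 + 0.1197) − 1 = -5.4925%
The euro area: (1 + 0.0480)/(1 + 0.0516) − 1 = -0.3423%
Differential = -5.4925% − (-0.3423%) = -5.1502% → -5.15%.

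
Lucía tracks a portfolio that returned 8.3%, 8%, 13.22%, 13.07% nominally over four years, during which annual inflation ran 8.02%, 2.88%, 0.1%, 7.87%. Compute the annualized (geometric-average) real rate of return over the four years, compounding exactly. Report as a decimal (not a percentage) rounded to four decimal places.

Compound the nominal returns: 1.0830 × 1.0800 × 1.1322 × 1.1307 = 1.49734803.
Compound inflation: 1.0802 × 1.0288 × 1.0010 × 1.0787 = 1.19996861.
Deflate: 1.49734803 / 1.19996861 = 1.24782267.
Annualized real rate = 1.24782267^(1/4) − 1 = 5.6911% → 0.0569.

0.0569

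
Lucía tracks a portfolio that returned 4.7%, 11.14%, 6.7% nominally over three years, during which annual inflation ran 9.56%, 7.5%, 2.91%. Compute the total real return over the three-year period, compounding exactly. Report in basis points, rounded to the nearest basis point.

Compound the nominal returns: 1.0470 × 1.1114 × 1.0670 = 1.241599.
Compound inflation: 1.0956 × 1.0750 × 1.0291 = 1.212043.
Deflate: 1.241599 / 1.212043 = 1.024386.
Total real return = 1.024386 − 1 → 244 basis points.

244 basis points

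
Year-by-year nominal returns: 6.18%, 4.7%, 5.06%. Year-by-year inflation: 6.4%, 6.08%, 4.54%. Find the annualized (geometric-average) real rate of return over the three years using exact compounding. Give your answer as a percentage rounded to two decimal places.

Nominal growth factor = 1.0618 × 1.0470 × 1.0506 = 1.16795685
Price-level growth factor = 1.0640 × 1.0608 × 1.0454 = 1.17993378
Real growth factor = 1.16795685 / 1.17993378 = 0.98984949
Annualized real rate = 0.98984949^(1/3) − 1 = -0.3395% → -0.34%.

-0.34%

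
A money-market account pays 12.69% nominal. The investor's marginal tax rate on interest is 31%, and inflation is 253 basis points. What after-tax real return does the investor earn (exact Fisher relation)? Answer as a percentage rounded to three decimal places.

6.072%

After-tax nominal return = 12.69% × (1 − 0.31) = 8.7561%.
1 + r = 1.087561 / 1.02530 = 1.0607247
After-tax real rate = 1.0607247 − 1 → 6.072%.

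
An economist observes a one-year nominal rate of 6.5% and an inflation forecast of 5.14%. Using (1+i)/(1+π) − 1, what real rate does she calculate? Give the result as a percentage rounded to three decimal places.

By the Fisher equation, 1 + r = (1 + i)/(1 + π).
1 + r = 1.06500 / 1.05140 = 1.0129351
r = 1.0129351 − 1 = 1.29351%, i.e. 1.294%.

1.294%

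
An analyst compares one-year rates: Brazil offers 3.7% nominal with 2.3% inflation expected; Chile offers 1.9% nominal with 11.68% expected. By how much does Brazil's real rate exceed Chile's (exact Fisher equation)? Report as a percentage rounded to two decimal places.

10.13%

Brazil: (1 + 0.0370)/(1 + 0.0230) − 1 = 1.3685%
Chile: (1 + 0.0190)/(1 + 0.1168) − 1 = -8.7572%
Differential = 1.3685% − (-8.7572%) = 10.1257% → 10.13%.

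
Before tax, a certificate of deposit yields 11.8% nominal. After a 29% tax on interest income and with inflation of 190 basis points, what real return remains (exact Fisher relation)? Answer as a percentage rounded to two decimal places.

After-tax nominal return = 11.8% × (1 − 0.29) = 8.3780%.
1 + r = 1.08378 / 1.01900 = 1.063572
After-tax real rate = 1.063572 − 1 → 6.36%.

6.36%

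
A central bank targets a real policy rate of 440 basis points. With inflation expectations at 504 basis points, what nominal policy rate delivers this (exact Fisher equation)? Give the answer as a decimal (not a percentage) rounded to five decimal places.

(1 + i) = (1 + r)(1 + π) = 1.04400 × 1.05040 = 1.0966176
i = 1.0966176 − 1, so the required nominal rate is 0.09662.

0.09662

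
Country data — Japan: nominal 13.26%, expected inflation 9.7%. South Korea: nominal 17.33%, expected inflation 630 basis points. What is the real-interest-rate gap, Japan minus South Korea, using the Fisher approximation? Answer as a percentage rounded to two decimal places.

Japan: 13.26% − 9.7% = 3.560%
South Korea: 17.33% − 6.3% = 11.030%
Differential = -7.470% → -7.47%.

-7.47%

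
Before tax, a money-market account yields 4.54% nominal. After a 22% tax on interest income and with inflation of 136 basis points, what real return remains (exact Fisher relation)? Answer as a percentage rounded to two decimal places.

2.15%

After-tax nominal return = 4.54% × (1 − 0.22) = 3.5412%.
1 + r = 1.035412 / 1.01360 = 1.021519
After-tax real rate = 1.021519 − 1 → 2.15%.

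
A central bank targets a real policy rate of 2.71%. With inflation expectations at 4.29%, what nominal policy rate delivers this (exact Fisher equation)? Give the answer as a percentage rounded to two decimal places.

7.12%

(1 + i) = (1 + r)(1 + π) = 1.02710 × 1.04290 = 1.07116259
i = 1.07116259 − 1, so the required nominal rate is 7.12%.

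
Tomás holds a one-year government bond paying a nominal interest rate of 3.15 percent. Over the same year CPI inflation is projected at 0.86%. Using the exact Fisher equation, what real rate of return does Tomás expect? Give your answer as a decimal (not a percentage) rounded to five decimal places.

0.02270

By the Fisher equation, 1 + r = (1 + i)/(1 + π).
1 + r = 1.03150 / 1.00860 = 1.0227047
r = 1.0227047 − 1 = 2.27047%, i.e. 0.02270.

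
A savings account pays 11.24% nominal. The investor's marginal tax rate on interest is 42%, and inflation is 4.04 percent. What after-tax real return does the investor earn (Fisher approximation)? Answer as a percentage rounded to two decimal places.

2.48%

After-tax nominal return = 11.24% × (1 − 0.42) = 6.5192%.
r ≈ 6.5192% − 4.04% → 2.48%.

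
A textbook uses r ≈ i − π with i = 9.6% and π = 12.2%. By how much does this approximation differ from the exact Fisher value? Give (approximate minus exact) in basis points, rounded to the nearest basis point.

Approximate: r ≈ 9.600% − 12.200% = -2.6000%
Exact: (1 + 0.0960)/(1 + 0.1220) − 1 = -2.3173%
Error = -2.6000% − (-2.3173%) = -0.2827% → -28 basis points.

-28 basis points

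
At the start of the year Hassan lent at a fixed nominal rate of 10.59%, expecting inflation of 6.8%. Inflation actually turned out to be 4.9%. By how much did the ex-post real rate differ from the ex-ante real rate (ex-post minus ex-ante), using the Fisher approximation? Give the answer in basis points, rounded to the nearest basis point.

190 basis points

Ex-ante: 10.59% − 6.8% = 3.790%
Ex-post: 10.59% − 4.9% = 5.690%
Difference (ex-post − ex-ante) = 1.9000% → 190 basis points.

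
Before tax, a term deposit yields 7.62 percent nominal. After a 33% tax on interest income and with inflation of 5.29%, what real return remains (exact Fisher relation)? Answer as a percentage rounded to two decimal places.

After-tax nominal return = 7.62% × (1 − 0.33) = 5.1054%.
1 + r = 1.051054 / 1.05290 = 0.998247
After-tax real rate = 0.998247 − 1 → -0.18%.

-0.18%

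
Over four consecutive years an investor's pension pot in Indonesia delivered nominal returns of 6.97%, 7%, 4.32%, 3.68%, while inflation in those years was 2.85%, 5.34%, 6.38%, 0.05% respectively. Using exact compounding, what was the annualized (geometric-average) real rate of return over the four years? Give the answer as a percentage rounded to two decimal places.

Compound the nominal returns: 1.0697 × 1.0700 × 1.0432 × 1.0368 = 1.23796493.
Compound inflation: 1.0285 × 1.0534 × 1.0638 × 1.0005 = 1.15312049.
Deflate: 1.23796493 / 1.15312049 = 1.07357812.
Annualized real rate = 1.07357812^(1/4) − 1 = 1.7908% → 1.79%.

1.79%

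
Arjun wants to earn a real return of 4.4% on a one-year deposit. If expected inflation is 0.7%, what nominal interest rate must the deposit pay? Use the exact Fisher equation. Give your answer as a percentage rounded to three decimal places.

5.131%

(1 + i) = (1 + r)(1 + π) = 1.04400 × 1.00700 = 1.051308
i = 1.051308 − 1, so the required nominal rate is 5.131%.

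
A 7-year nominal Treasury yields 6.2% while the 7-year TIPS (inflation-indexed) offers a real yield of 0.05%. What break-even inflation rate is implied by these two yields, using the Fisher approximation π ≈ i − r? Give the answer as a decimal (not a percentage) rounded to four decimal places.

0.0615

π ≈ i − r = 6.2% − 0.05% → 0.0615.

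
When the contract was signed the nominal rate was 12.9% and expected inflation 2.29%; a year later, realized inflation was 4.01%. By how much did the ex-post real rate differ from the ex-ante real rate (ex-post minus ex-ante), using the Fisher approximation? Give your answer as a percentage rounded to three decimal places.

-1.720%

Ex-ante: 12.9% − 2.29% = 10.610%
Ex-post: 12.9% − 4.01% = 8.890%
Difference (ex-post − ex-ante) = -1.7200% → -1.720%.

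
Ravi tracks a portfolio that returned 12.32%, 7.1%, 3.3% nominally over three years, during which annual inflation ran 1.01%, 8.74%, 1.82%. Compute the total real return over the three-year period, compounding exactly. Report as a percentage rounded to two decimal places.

11.11%

Nominal growth factor = 1.1232 × 1.0710 × 1.0330 = 1.242644
Price-level growth factor = 1.0101 × 1.0874 × 1.0182 = 1.118373
Real growth factor = 1.242644 / 1.118373 = 1.111118
Total real return = 1.111118 − 1 → 11.11%.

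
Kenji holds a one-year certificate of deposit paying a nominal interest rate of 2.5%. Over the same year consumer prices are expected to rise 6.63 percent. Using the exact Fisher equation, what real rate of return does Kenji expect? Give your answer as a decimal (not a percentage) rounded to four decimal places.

By the Fisher equation, 1 + r = (1 + i)/(1 + π).
1 + r = 1.02500 / 1.06630 = 0.961268
r = 0.961268 − 1 = -3.8732%, i.e. -0.0387.

-0.0387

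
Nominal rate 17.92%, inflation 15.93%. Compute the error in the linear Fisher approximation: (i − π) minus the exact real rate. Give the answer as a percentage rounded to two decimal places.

0.27%

Approximate: r ≈ 17.920% − 15.930% = 1.9900%
Exact: (1 + 0.1792)/(1 + 0.1593) − 1 = 1.7166%
Error = 1.9900% − 1.7166% = 0.2734% → 0.27%.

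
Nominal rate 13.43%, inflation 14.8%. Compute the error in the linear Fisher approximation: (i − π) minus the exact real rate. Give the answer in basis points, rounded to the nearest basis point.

-18 basis points

Approximate: r ≈ 13.430% − 14.800% = -1.3700%
Exact: (1 + 0.1343)/(1 + 0.1480) − 1 = -1.1934%
Error = -1.3700% − (-1.1934%) = -0.1766% → -18 basis points.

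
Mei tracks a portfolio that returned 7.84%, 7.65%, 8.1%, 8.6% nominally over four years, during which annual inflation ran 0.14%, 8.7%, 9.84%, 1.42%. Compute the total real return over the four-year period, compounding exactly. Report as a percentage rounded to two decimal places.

12.39%

Compound the nominal returns: 1.0784 × 1.0765 × 1.0810 × 1.0860 = 1.362854.
Compound inflation: 1.0014 × 1.0870 × 1.0984 × 1.0142 = 1.212610.
Deflate: 1.362854 / 1.212610 = 1.123901.
Total real return = 1.123901 − 1 → 12.39%.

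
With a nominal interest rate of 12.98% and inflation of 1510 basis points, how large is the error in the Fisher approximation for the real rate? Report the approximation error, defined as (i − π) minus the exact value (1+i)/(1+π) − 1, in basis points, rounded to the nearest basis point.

-28 basis points

Approximate: r ≈ 12.980% − 15.100% = -2.1200%
Exact: (1 + 0.1298)/(1 + 0.1510) − 1 = -1.8419%
Error = -2.1200% − (-1.8419%) = -0.2781% → -28 basis points.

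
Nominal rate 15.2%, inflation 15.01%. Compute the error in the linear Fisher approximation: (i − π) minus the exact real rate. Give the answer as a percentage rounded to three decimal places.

Approximate: r ≈ 15.200% − 15.010% = 0.1900%
Exact: (1 + 0.1520)/(1 + 0.1501) − 1 = 0.1652%
Error = 0.1900% − 0.1652% = 0.0248% → 0.025%.

0.025%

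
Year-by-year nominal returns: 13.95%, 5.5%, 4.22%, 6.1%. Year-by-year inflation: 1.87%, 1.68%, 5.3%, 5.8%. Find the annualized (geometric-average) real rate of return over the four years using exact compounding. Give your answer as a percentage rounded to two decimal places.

3.60%

Nominal growth factor = 1.1395 × 1.0550 × 1.0422 × 1.0610 = 1.32933133
Price-level growth factor = 1.0187 × 1.0168 × 1.0530 × 1.0580 = 1.15397362
Real growth factor = 1.32933133 / 1.15397362 = 1.15195989
Annualized real rate = 1.15195989^(1/4) − 1 = 3.5999% → 3.60%.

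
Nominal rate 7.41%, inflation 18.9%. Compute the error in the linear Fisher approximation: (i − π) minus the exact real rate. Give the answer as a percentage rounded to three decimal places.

Approximate: r ≈ 7.410% − 18.900% = -11.4900%
Exact: (1 + 0.0741)/(1 + 0.1890) − 1 = -9.6636%
Error = -11.4900% − (-9.6636%) = -1.8264% → -1.826%.

-1.826%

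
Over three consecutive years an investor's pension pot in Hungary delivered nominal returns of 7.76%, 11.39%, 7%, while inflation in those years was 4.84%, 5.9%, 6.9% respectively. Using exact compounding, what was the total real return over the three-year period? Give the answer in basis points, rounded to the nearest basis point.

821 basis points

Nominal growth factor = 1.0776 × 1.1139 × 1.0700 = 1.284362
Price-level growth factor = 1.0484 × 1.0590 × 1.0690 = 1.186863
Real growth factor = 1.284362 / 1.186863 = 1.082149
Total real return = 1.082149 − 1 → 821 basis points.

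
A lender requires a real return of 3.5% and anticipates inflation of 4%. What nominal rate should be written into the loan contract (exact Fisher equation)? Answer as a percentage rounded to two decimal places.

7.64%

(1 + i) = (1 + r)(1 + π) = 1.03500 × 1.04000 = 1.07640
i = 1.07640 − 1, so the required nominal rate is 7.64%.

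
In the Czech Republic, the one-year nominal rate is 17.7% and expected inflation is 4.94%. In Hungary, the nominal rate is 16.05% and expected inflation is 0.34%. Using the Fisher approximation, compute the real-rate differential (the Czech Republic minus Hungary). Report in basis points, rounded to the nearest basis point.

-295 basis points

The Czech Republic: 17.7% − 4.94% = 12.760%
Hungary: 16.05% − 0.34% = 15.710%
Differential = -2.950% → -295 basis points.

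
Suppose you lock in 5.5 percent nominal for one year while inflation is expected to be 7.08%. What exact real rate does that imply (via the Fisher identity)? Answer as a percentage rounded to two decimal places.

By the Fisher identity, 1 + r = (1 + i)/(1 + π).
1 + r = 1.05500 / 1.07080 = 0.985245
r = 0.985245 − 1 = -1.4755%, i.e. -1.48%.

-1.48%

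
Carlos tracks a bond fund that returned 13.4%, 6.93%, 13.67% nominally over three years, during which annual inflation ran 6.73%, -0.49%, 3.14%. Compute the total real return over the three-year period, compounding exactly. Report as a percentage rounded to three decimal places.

Compound the nominal returns: 1.1340 × 1.0693 × 1.1367 = 1.378347.
Compound inflation: 1.0673 × 0.9951 × 1.0314 = 1.095419.
Deflate: 1.378347 / 1.095419 = 1.258282.
Total real return = 1.258282 − 1 → 25.828%.

25.828%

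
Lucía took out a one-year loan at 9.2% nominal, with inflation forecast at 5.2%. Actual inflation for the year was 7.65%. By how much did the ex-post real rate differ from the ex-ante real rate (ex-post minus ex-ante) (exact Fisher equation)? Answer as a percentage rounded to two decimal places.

Ex-ante: (1 + 0.0920)/(1 + 0.0520) − 1 = 3.8023%
Ex-post: (1 + 0.0920)/(1 + 0.0765) − 1 = 1.4399%
Difference (ex-post − ex-ante) = -2.3624% → -2.36%.

-2.36%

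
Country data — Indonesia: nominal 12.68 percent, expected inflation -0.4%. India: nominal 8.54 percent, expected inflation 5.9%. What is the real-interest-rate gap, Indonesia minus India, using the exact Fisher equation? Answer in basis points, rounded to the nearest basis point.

1064 basis points

Indonesia: (1 + 0.1268)/(1 − 0.0040) − 1 = 13.1325%
India: (1 + 0.0854)/(1 + 0.0590) − 1 = 2.4929%
Differential = 13.1325% − 2.4929% = 10.6396% → 1064 basis points.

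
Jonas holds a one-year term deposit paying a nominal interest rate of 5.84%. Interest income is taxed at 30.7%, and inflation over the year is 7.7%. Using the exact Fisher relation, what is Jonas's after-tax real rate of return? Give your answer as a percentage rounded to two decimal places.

After-tax nominal return = 5.84% × (1 − 0.307) = 4.04712%.
1 + r = 1.0404712 / 1.07700 = 0.966083
After-tax real rate = 0.966083 − 1 → -3.39%.

-3.39%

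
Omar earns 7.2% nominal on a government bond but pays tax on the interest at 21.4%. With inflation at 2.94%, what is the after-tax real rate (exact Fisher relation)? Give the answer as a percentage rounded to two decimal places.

2.64%

After-tax nominal return = 7.2% × (1 − 0.214) = 5.6592%.
1 + r = 1.056592 / 1.02940 = 1.026415
After-tax real rate = 1.026415 − 1 → 2.64%.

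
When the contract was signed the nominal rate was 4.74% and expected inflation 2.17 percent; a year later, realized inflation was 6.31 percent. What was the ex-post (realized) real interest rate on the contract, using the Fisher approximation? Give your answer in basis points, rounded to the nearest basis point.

-157 basis points

Ex-post: 4.74% − 6.31% = -1.570%
So the realized real rate is -157 basis points.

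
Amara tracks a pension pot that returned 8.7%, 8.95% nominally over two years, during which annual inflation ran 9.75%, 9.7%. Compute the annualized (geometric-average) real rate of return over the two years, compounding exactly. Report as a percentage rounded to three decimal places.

Nominal growth factor = 1.0870 × 1.0895 = 1.18428650
Price-level growth factor = 1.0975 × 1.0970 = 1.20395750
Real growth factor = 1.18428650 / 1.20395750 = 0.98366138
Annualized real rate = 0.98366138^(1/2) − 1 = -0.8203% → -0.820%.

-0.820%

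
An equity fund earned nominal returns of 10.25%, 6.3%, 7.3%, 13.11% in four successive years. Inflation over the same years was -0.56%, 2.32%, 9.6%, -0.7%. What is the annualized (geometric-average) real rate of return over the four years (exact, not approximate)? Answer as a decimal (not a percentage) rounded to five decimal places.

0.06459

Nominal growth factor = 1.1025 × 1.0630 × 1.0730 × 1.1311 = 1.42237001
Price-level growth factor = 0.9944 × 1.0232 × 1.0960 × 0.9930 = 1.10734118
Real growth factor = 1.42237001 / 1.10734118 = 1.28449121
Annualized real rate = 1.28449121^(1/4) − 1 = 6.4591% → 0.06459.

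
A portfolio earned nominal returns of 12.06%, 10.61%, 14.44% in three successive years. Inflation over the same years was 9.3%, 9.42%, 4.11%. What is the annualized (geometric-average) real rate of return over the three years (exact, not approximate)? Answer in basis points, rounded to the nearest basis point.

Compound the nominal returns: 1.1206 × 1.1061 × 1.1444 = 1.41847883.
Compound inflation: 1.0930 × 1.0942 × 1.0411 = 1.24511458.
Deflate: 1.41847883 / 1.24511458 = 1.13923558.
Annualized real rate = 1.13923558^(1/3) − 1 = 4.4410% → 444 basis points.

444 basis points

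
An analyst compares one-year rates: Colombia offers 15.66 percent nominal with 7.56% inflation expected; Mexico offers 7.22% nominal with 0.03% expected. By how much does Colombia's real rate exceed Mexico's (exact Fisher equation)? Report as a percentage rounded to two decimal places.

0.34%

Colombia: (1 + 0.1566)/(1 + 0.0756) − 1 = 7.5307%
Mexico: (1 + 0.0722)/(1 + 0.0003) − 1 = 7.1878%
Differential = 7.5307% − 7.1878% = 0.3428% → 0.34%.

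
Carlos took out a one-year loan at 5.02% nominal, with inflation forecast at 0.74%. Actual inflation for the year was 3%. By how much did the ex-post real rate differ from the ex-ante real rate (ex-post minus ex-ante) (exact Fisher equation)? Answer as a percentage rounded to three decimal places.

-2.287%

Ex-ante: (1 + 0.0502)/(1 + 0.0074) − 1 = 4.2486%
Ex-post: (1 + 0.0502)/(1 + 0.0300) − 1 = 1.9612%
Difference (ex-post − ex-ante) = -2.2874% → -2.287%.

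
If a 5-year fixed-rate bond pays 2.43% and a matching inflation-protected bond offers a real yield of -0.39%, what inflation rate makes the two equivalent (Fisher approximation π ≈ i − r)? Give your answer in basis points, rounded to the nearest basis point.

π ≈ i − r = 2.43% − (-0.39%) → 282 basis points.

282 basis points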